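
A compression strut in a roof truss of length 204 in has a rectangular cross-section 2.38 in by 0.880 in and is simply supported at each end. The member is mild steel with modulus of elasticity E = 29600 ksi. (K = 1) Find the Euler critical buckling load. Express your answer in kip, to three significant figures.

Buckling occurs about the weak axis: I_min = h·b³/12 with b = 0.880 in (the shorter side).
I_min = 2.38×0.880³/12 = 0.1352 in⁴
Effective length L_e = K·L = 1 × 204 = 204.0 in
P_cr = π²EI / L_e² = π² × 29600×10³ × 0.1352 / 204.0² = 948.8 lb

P_cr ≈ 0.949 kip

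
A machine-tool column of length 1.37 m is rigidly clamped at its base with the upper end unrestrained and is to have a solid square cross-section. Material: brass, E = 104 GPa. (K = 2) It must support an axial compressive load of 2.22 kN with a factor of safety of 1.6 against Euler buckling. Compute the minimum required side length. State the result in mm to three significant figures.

Required P_cr = n·P = 1.6 × 2.22 = 3.552 kN
L_e = K·L = 2 × 1.37 = 2.740 m
Required I = P_cr·L_e²/(π²E) = 3.552×10^3 × 2.740² / (π² × 1.04×10^11) = 2.598×10^-8 m⁴
I_req = 2.598×10^4 mm⁴
Solid square: I = a⁴/12  ⇒  a = (12I)^(1/4) = (12×2.598×10^4)^(1/4) = 23.6 mm

a ≈ 23.6 mm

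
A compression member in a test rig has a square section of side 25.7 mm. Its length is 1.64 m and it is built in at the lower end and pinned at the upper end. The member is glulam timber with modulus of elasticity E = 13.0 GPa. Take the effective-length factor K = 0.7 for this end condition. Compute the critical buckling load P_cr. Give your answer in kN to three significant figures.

P_cr ≈ 3.54 kN

I = a⁴/12 = 25.7⁴/12 = 3.635×10^4 mm⁴
I = 3.635×10^4 mm⁴ = 3.635×10^-8 m⁴
Effective length L_e = K·L = 0.7 × 1.64 = 1.148 m
P_cr = π²EI / L_e² = π² × 13.0×10⁹ × 3.635×10^-8 / 1.148² = 3.539×10^3 N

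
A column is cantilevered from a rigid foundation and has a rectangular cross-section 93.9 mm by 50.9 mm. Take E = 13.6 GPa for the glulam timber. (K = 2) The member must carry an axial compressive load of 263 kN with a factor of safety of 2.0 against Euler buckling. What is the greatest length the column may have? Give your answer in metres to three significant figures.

L_max ≈ 0.257 m

Buckling occurs about the weak axis: I_min = h·b³/12 with b = 50.9 mm (the shorter side).
I_min = 93.9×50.9³/12 = 1.032×10^6 mm⁴
I = 1.032×10^-6 m⁴
Required critical load P_cr = n·P = 2.0 × 263 = 526.0 kN = 5.260×10^5 N
From P_cr = π²EI/(K·L)²:  L = (1/K)·√(π²EI/P_cr) = (1/2)·√(π²×1.36×10^10×1.032×10^-6/5.260×10^5)
L = 0.257 m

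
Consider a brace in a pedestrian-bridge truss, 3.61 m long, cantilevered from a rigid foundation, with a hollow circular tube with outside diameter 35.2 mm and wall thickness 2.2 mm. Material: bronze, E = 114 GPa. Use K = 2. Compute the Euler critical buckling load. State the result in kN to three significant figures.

P_cr ≈ 0.673 kN

Inner diameter d_i = 35.2 − 2×2.2 = 30.80 mm
I = π(d_o⁴ − d_i⁴)/64 = π(35.2⁴ − 30.80⁴)/64 = 3.119×10^4 mm⁴
I = 3.119×10^4 mm⁴ = 3.119×10^-8 m⁴
Effective length L_e = K·L = 2 × 3.61 = 7.220 m
P_cr = π²EI / L_e² = π² × 114×10⁹ × 3.119×10^-8 / 7.220² = 673.1 N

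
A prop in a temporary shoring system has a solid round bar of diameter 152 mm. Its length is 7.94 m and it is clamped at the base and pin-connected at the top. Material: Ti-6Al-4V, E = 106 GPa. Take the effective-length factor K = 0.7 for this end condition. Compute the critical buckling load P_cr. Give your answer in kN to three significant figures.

P_cr ≈ 887 kN

I = πd⁴/64 = π×152⁴/64 = 2.620×10^7 mm⁴
I = 2.620×10^7 mm⁴ = 2.620×10^-5 m⁴
Effective length L_e = K·L = 0.7 × 7.94 = 5.558 m
P_cr = π²EI / L_e² = π² × 106×10⁹ × 2.620×10^-5 / 5.558² = 8.874×10^5 N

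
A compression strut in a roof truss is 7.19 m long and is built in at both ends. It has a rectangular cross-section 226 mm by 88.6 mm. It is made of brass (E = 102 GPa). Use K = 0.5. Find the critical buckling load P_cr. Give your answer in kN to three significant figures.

P_cr ≈ 1020 kN

Buckling occurs about the weak axis: I_min = h·b³/12 with b = 88.6 mm (the shorter side).
I_min = 226×88.6³/12 = 1.310×10^7 mm⁴
I = 1.310×10^7 mm⁴ = 1.310×10^-5 m⁴
Effective length L_e = K·L = 0.5 × 7.19 = 3.595 m
P_cr = π²EI / L_e² = π² × 102×10⁹ × 1.310×10^-5 / 3.595² = 1.020×10^6 N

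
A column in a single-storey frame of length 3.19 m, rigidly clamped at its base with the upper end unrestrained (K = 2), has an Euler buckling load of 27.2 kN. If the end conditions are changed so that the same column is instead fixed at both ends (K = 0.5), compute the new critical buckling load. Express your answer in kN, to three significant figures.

P_cr ∝ 1/K², so P_cr,new = P_cr,old × (K_old/K_new)² = 27.2 × (2/0.5)²
= 27.2 × 16.00 = 435 kN

P_cr ≈ 435 kN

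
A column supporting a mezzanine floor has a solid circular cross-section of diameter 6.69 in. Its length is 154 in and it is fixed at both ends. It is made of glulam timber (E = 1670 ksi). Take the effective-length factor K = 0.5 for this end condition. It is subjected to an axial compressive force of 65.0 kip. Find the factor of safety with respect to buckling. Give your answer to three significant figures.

I = πd⁴/64 = π×6.69⁴/64 = 98.33 in⁴
Effective length L_e = K·L = 0.5 × 154 = 77.00 in
P_cr = π²EI / L_e² = π² × 1670×10³ × 98.33 / 77.00² = 2.733×10^5 lb
Factor of safety n = P_cr / P = 273.34 / 65.0 = 4.21

n ≈ 4.21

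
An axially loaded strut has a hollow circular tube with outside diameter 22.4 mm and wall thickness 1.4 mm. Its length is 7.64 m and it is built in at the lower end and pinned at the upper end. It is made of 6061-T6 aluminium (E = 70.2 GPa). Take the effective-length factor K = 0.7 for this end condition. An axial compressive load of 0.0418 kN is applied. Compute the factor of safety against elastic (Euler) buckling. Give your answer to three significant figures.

Inner diameter d_i = 22.4 − 2×1.4 = 19.60 mm
I = π(d_o⁴ − d_i⁴)/64 = π(22.4⁴ − 19.60⁴)/64 = 5.114×10^3 mm⁴
I = 5.114×10^3 mm⁴ = 5.114×10^-9 m⁴
Effective length L_e = K·L = 0.7 × 7.64 = 5.348 m
P_cr = π²EI / L_e² = π² × 70.2×10⁹ × 5.114×10^-9 / 5.348² = 123.9 N
Factor of safety n = P_cr / P = 0.12389 / 0.0418 = 2.96

n ≈ 2.96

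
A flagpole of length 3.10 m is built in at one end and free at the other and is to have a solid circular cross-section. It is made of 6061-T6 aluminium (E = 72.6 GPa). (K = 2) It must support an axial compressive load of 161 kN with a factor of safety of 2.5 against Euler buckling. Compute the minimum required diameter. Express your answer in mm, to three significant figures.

d ≈ 145 mm

Required P_cr = n·P = 2.5 × 161 = 402.5 kN
L_e = K·L = 2 × 3.10 = 6.200 m
Required I = P_cr·L_e²/(π²E) = 4.025×10^5 × 6.200² / (π² × 7.26×10^10) = 2.159×10^-5 m⁴
I_req = 2.159×10^7 mm⁴
Solid circle: I = πd⁴/64  ⇒  d = (64I/π)^(1/4) = (64×2.159×10^7/π)^(1/4) = 145 mm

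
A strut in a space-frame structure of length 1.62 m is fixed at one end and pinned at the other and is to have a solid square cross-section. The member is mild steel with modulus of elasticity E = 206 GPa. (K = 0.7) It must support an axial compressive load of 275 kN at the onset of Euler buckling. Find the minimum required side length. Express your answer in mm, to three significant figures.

a ≈ 38.0 mm

L_e = K·L = 0.7 × 1.62 = 1.134 m
Required I = P_cr·L_e²/(π²E) = 2.750×10^5 × 1.134² / (π² × 2.06×10^11) = 1.739×10^-7 m⁴
I_req = 1.739×10^5 mm⁴
Solid square: I = a⁴/12  ⇒  a = (12I)^(1/4) = (12×1.739×10^5)^(1/4) = 38.0 mm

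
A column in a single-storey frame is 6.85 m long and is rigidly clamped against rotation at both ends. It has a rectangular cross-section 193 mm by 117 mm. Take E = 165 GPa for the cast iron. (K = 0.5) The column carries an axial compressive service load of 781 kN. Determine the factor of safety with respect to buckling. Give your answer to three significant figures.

Buckling occurs about the weak axis: I_min = h·b³/12 with b = 117 mm (the shorter side).
I_min = 193×117³/12 = 2.576×10^7 mm⁴
I = 2.576×10^7 mm⁴ = 2.576×10^-5 m⁴
Effective length L_e = K·L = 0.5 × 6.85 = 3.425 m
P_cr = π²EI / L_e² = π² × 165×10⁹ × 2.576×10^-5 / 3.425² = 3.576×10^6 N
Factor of safety n = P_cr / P = 3576.0 / 781 = 4.58

n ≈ 4.58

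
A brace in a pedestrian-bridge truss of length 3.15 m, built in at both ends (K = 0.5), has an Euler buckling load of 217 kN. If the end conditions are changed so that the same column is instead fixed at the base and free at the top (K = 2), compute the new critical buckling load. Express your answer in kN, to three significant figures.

P_cr ≈ 13.6 kN

P_cr ∝ 1/K², so P_cr,new = P_cr,old × (K_old/K_new)² = 217 × (0.5/2)²
= 217 × 0.06250 = 13.6 kN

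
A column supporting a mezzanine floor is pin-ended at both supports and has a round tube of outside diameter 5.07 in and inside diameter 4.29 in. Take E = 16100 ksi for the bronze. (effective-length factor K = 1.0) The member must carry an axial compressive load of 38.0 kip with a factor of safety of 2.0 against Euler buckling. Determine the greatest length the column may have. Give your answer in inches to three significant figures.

L_max ≈ 182 in

d_o = 5.07 in, d_i = 4.29 in
I = π(d_o⁴ − d_i⁴)/64 = π(5.07⁴ − 4.290⁴)/64 = 15.81 in⁴
Required critical load P_cr = n·P = 2.0 × 38.0 = 76.00 kip = 7.600×10^4 lb
From P_cr = π²EI/(K·L)²:  L = (1/K)·√(π²EI/P_cr) = (1/1)·√(π²×1.61×10^7×15.81/7.600×10^4)
L = 182 in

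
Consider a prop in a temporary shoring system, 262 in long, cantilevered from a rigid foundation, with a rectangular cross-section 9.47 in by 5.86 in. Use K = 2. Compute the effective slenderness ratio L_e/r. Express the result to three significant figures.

λ ≈ 310

Buckling occurs about the weak axis: I_min = h·b³/12 with b = 5.86 in (the shorter side).
I_min = 9.47×5.86³/12 = 158.8 in⁴
A = 55.49 in²;  r_min = √(I/A) = √(158.8/55.49) = 1.692 in
L_e = K·L = 2 × 262 = 524.0 in
λ = L_e / r_min = 524.00 / 1.692 = 310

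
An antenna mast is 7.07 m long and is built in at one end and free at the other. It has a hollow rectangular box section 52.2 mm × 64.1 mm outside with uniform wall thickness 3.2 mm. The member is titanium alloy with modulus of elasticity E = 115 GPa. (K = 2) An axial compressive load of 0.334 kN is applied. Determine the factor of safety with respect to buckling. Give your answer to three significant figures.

Inner dimensions: h_i = 64.1 − 2×3.2 = 57.70 mm, b_i = 52.2 − 2×3.2 = 45.80 mm
Weak-axis I_min = (h_o·b_o³ − h_i·b_i³)/12 with b_o = 52.2, b_i = 45.80 mm (shorter outer/inner sides).
I_min = (64.1×52.2³ − 57.70×45.80³)/12 = 2.978×10^5 mm⁴
I = 2.978×10^5 mm⁴ = 2.978×10^-7 m⁴
Effective length L_e = K·L = 2 × 7.07 = 14.14 m
P_cr = π²EI / L_e² = π² × 115×10⁹ × 2.978×10^-7 / 14.14² = 1.691×10^3 N
Factor of safety n = P_cr / P = 1.6907 / 0.334 = 5.06

n ≈ 5.06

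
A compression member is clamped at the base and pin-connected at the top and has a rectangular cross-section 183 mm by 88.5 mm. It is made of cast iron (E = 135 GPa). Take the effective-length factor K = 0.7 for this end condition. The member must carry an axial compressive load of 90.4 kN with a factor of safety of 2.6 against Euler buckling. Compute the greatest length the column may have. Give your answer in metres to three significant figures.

Buckling occurs about the weak axis: I_min = h·b³/12 with b = 88.5 mm (the shorter side).
I_min = 183×88.5³/12 = 1.057×10^7 mm⁴
I = 1.057×10^-5 m⁴
Required critical load P_cr = n·P = 2.6 × 90.4 = 235.0 kN = 2.350×10^5 N
From P_cr = π²EI/(K·L)²:  L = (1/K)·√(π²EI/P_cr) = (1/0.7)·√(π²×1.35×10^11×1.057×10^-5/2.350×10^5)
L = 11.1 m

L_max ≈ 11.1 m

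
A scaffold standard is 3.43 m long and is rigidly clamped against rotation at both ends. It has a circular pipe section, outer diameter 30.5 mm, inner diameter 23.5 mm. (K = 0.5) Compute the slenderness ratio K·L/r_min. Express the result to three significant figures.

d_o = 30.5 mm, d_i = 23.5 mm
I = π(d_o⁴ − d_i⁴)/64 = π(30.5⁴ − 23.50⁴)/64 = 2.751×10^4 mm⁴
A = 296.9 mm²;  r_min = √(I/A) = √(2.751×10^4/296.9) = 9.626 mm
L_e = K·L = 0.5 × 3.43 m = 1.715 m = 1715.0 mm
λ = L_e / r_min = 1715.0 / 9.626 = 178

λ ≈ 178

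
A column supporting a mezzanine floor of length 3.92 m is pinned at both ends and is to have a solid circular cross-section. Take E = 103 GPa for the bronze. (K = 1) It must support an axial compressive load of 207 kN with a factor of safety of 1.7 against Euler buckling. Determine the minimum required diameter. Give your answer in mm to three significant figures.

d ≈ 102 mm

Required P_cr = n·P = 1.7 × 207 = 351.9 kN
L_e = K·L = 1 × 3.92 = 3.920 m
Required I = P_cr·L_e²/(π²E) = 3.519×10^5 × 3.920² / (π² × 1.03×10^11) = 5.319×10^-6 m⁴
I_req = 5.319×10^6 mm⁴
Solid circle: I = πd⁴/64  ⇒  d = (64I/π)^(1/4) = (64×5.319×10^6/π)^(1/4) = 102 mm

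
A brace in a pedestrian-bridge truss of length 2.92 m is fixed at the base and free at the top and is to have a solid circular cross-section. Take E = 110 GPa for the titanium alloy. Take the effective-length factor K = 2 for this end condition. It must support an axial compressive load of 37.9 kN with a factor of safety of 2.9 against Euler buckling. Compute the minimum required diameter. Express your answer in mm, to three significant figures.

d ≈ 91.6 mm

Required P_cr = n·P = 2.9 × 37.9 = 109.9 kN
L_e = K·L = 2 × 2.92 = 5.840 m
Required I = P_cr·L_e²/(π²E) = 1.099×10^5 × 5.840² / (π² × 1.10×10^11) = 3.453×10^-6 m⁴
I_req = 3.453×10^6 mm⁴
Solid circle: I = πd⁴/64  ⇒  d = (64I/π)^(1/4) = (64×3.453×10^6/π)^(1/4) = 91.6 mm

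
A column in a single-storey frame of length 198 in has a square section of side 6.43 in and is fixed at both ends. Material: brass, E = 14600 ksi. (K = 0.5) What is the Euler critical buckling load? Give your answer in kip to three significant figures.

I = a⁴/12 = 6.43⁴/12 = 142.5 in⁴
Effective length L_e = K·L = 0.5 × 198 = 99.00 in
P_cr = π²EI / L_e² = π² × 14600×10³ × 142.5 / 99.00² = 2.094×10^6 lb

P_cr ≈ 2090 kip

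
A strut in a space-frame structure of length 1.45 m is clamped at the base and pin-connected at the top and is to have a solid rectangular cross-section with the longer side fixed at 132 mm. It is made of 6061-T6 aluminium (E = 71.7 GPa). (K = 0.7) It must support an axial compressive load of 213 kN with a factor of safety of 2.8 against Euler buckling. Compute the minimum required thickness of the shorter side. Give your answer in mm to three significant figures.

Required P_cr = n·P = 2.8 × 213 = 596.4 kN
L_e = K·L = 0.7 × 1.45 = 1.015 m
Required I = P_cr·L_e²/(π²E) = 5.964×10^5 × 1.015² / (π² × 7.17×10^10) = 8.683×10^-7 m⁴
I_req = 8.683×10^5 mm⁴
Rectangle, weak axis: I_min = h·b³/12 with h = 132 mm fixed  ⇒  b = (12I/h)^(1/3) = 42.9 mm

b ≈ 42.9 mm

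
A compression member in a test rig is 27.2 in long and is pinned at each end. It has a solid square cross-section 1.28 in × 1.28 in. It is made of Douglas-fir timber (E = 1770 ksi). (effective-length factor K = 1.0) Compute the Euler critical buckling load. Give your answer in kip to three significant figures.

I = a⁴/12 = 1.28⁴/12 = 0.2237 in⁴
Effective length L_e = K·L = 1 × 27.2 = 27.20 in
P_cr = π²EI / L_e² = π² × 1770×10³ × 0.2237 / 27.20² = 5.282×10^3 lb

P_cr ≈ 5.28 kip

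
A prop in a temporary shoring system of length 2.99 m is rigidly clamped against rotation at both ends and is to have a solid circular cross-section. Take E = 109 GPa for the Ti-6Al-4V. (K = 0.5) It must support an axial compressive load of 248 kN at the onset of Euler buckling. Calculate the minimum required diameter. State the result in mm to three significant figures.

d ≈ 56.9 mm

L_e = K·L = 0.5 × 2.99 = 1.495 m
Required I = P_cr·L_e²/(π²E) = 2.480×10^5 × 1.495² / (π² × 1.09×10^11) = 5.152×10^-7 m⁴
I_req = 5.152×10^5 mm⁴
Solid circle: I = πd⁴/64  ⇒  d = (64I/π)^(1/4) = (64×5.152×10^5/π)^(1/4) = 56.9 mm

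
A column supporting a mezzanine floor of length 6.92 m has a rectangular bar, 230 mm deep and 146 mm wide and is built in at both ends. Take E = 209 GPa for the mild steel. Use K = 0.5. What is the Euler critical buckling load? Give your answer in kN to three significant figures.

P_cr ≈ 10300 kN

Buckling occurs about the weak axis: I_min = h·b³/12 with b = 146 mm (the shorter side).
I_min = 230×146³/12 = 5.965×10^7 mm⁴
I = 5.965×10^7 mm⁴ = 5.965×10^-5 m⁴
Effective length L_e = K·L = 0.5 × 6.92 = 3.460 m
P_cr = π²EI / L_e² = π² × 209×10⁹ × 5.965×10^-5 / 3.460² = 1.028×10^7 N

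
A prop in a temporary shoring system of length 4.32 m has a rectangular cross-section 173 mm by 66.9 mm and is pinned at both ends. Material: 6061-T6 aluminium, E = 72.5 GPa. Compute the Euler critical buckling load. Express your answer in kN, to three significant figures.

P_cr ≈ 166 kN

Buckling occurs about the weak axis: I_min = h·b³/12 with b = 66.9 mm (the shorter side).
I_min = 173×66.9³/12 = 4.317×10^6 mm⁴
I = 4.317×10^6 mm⁴ = 4.317×10^-6 m⁴
Effective length L_e = K·L = 1 × 4.32 = 4.320 m
P_cr = π²EI / L_e² = π² × 72.5×10⁹ × 4.317×10^-6 / 4.320² = 1.655×10^5 N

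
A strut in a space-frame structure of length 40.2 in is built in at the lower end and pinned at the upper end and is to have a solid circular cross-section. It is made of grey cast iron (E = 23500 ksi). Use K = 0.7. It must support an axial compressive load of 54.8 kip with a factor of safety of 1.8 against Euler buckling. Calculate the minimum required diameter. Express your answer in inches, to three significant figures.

Required P_cr = n·P = 1.8 × 54.8 = 98.64 kip
L_e = K·L = 0.7 × 40.2 = 28.14 in
Required I = P_cr·L_e²/(π²E) = 9.864×10^4 × 28.14² / (π² × 2.35×10^7) = 0.3368 in⁴
Solid circle: I = πd⁴/64  ⇒  d = (64I/π)^(1/4) = (64×0.3368/π)^(1/4) = 1.62 in

d ≈ 1.62 in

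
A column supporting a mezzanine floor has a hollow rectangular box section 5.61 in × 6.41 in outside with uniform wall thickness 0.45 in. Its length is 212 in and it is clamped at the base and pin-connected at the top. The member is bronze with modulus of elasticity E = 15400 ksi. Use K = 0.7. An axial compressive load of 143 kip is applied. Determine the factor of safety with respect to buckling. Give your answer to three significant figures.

Inner dimensions: h_i = 6.41 − 2×0.45 = 5.510 in, b_i = 5.61 − 2×0.45 = 4.710 in
Weak-axis I_min = (h_o·b_o³ − h_i·b_i³)/12 with b_o = 5.61, b_i = 4.710 in (shorter outer/inner sides).
I_min = (6.41×5.61³ − 5.510×4.710³)/12 = 46.33 in⁴
Effective length L_e = K·L = 0.7 × 212 = 148.4 in
P_cr = π²EI / L_e² = π² × 15400×10³ × 46.33 / 148.4² = 3.198×10^5 lb
Factor of safety n = P_cr / P = 319.79 / 143 = 2.24

n ≈ 2.24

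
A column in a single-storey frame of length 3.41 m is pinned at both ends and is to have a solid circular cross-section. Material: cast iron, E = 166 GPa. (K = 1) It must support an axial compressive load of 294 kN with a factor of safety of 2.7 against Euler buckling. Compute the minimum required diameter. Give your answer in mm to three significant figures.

d ≈ 104 mm

Required P_cr = n·P = 2.7 × 294 = 793.8 kN
L_e = K·L = 1 × 3.41 = 3.410 m
Required I = P_cr·L_e²/(π²E) = 7.938×10^5 × 3.410² / (π² × 1.66×10^11) = 5.634×10^-6 m⁴
I_req = 5.634×10^6 mm⁴
Solid circle: I = πd⁴/64  ⇒  d = (64I/π)^(1/4) = (64×5.634×10^6/π)^(1/4) = 104 mm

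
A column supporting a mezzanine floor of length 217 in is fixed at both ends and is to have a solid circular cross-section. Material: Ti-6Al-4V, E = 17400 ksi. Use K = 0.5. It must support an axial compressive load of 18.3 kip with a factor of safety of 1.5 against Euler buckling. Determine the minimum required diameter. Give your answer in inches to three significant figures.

Required P_cr = n·P = 1.5 × 18.3 = 27.45 kip
L_e = K·L = 0.5 × 217 = 108.5 in
Required I = P_cr·L_e²/(π²E) = 2.745×10^4 × 108.5² / (π² × 1.74×10^7) = 1.882 in⁴
Solid circle: I = πd⁴/64  ⇒  d = (64I/π)^(1/4) = (64×1.882/π)^(1/4) = 2.49 in

d ≈ 2.49 in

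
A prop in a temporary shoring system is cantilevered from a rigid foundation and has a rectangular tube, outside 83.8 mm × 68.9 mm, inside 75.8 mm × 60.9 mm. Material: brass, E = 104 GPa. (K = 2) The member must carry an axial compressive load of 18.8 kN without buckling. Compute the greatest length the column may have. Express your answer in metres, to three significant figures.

L_max ≈ 3.42 m

Weak-axis I_min = (h_o·b_o³ − h_i·b_i³)/12 with b_o = 68.9, b_i = 60.90 mm (shorter outer/inner sides).
I_min = (83.8×68.9³ − 75.80×60.90³)/12 = 8.574×10^5 mm⁴
I = 8.574×10^-7 m⁴
At the buckling limit P_cr = P = 1.880×10^4 N
From P_cr = π²EI/(K·L)²:  L = (1/K)·√(π²EI/P_cr) = (1/2)·√(π²×1.04×10^11×8.574×10^-7/1.880×10^4)
L = 3.42 m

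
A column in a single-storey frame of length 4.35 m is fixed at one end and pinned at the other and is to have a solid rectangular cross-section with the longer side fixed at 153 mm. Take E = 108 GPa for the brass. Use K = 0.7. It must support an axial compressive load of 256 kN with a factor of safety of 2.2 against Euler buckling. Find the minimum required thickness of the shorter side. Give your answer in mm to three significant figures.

Required P_cr = n·P = 2.2 × 256 = 563.2 kN
L_e = K·L = 0.7 × 4.35 = 3.045 m
Required I = P_cr·L_e²/(π²E) = 5.632×10^5 × 3.045² / (π² × 1.08×10^11) = 4.899×10^-6 m⁴
I_req = 4.899×10^6 mm⁴
Rectangle, weak axis: I_min = h·b³/12 with h = 153 mm fixed  ⇒  b = (12I/h)^(1/3) = 72.7 mm

b ≈ 72.7 mm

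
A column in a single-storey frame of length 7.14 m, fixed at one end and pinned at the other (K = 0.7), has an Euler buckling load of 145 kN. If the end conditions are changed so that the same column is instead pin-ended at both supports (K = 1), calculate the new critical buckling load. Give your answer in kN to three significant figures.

P_cr ∝ 1/K², so P_cr,new = P_cr,old × (K_old/K_new)² = 145 × (0.7/1)²
= 145 × 0.4900 = 71.0 kN

P_cr ≈ 71.0 kN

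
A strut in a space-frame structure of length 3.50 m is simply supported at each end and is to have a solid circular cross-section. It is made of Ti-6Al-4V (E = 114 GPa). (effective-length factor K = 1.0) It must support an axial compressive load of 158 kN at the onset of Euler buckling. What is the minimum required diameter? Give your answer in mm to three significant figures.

L_e = K·L = 1 × 3.50 = 3.500 m
Required I = P_cr·L_e²/(π²E) = 1.580×10^5 × 3.500² / (π² × 1.14×10^11) = 1.720×10^-6 m⁴
I_req = 1.720×10^6 mm⁴
Solid circle: I = πd⁴/64  ⇒  d = (64I/π)^(1/4) = (64×1.720×10^6/π)^(1/4) = 76.9 mm

d ≈ 76.9 mm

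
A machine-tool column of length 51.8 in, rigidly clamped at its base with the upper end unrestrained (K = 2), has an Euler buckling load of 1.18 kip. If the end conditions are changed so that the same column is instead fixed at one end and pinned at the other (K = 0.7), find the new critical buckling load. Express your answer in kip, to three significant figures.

P_cr ≈ 9.63 kip

P_cr ∝ 1/K², so P_cr,new = P_cr,old × (K_old/K_new)² = 1.18 × (2/0.7)²
= 1.18 × 8.163 = 9.63 kip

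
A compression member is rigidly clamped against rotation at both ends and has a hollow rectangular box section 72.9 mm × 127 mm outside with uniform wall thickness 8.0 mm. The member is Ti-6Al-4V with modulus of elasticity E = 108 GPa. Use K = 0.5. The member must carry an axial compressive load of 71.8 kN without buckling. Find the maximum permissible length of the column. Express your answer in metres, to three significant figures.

Inner dimensions: h_i = 127 − 2×8.0 = 111.0 mm, b_i = 72.9 − 2×8.0 = 56.90 mm
Weak-axis I_min = (h_o·b_o³ − h_i·b_i³)/12 with b_o = 72.9, b_i = 56.90 mm (shorter outer/inner sides).
I_min = (127×72.9³ − 111.0×56.90³)/12 = 2.396×10^6 mm⁴
I = 2.396×10^-6 m⁴
At the buckling limit P_cr = P = 7.180×10^4 N
From P_cr = π²EI/(K·L)²:  L = (1/K)·√(π²EI/P_cr) = (1/0.5)·√(π²×1.08×10^11×2.396×10^-6/7.180×10^4)
L = 11.9 m

L_max ≈ 11.9 m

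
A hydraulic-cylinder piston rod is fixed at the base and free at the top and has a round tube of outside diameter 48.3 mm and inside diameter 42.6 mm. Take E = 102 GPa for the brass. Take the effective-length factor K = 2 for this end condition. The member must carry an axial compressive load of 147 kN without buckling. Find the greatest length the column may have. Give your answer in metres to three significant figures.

d_o = 48.3 mm, d_i = 42.6 mm
I = π(d_o⁴ − d_i⁴)/64 = π(48.3⁴ − 42.60⁴)/64 = 1.055×10^5 mm⁴
I = 1.055×10^-7 m⁴
At the buckling limit P_cr = P = 1.470×10^5 N
From P_cr = π²EI/(K·L)²:  L = (1/K)·√(π²EI/P_cr) = (1/2)·√(π²×1.02×10^11×1.055×10^-7/1.470×10^5)
L = 0.425 m

L_max ≈ 0.425 m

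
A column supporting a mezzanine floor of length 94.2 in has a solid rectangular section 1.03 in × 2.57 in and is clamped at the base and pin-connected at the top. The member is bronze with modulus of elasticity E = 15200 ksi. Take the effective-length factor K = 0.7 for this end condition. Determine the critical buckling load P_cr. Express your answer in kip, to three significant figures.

Buckling occurs about the weak axis: I_min = h·b³/12 with b = 1.03 in (the shorter side).
I_min = 2.57×1.03³/12 = 0.2340 in⁴
Effective length L_e = K·L = 0.7 × 94.2 = 65.94 in
P_cr = π²EI / L_e² = π² × 15200×10³ × 0.2340 / 65.94² = 8.074×10^3 lb

P_cr ≈ 8.07 kip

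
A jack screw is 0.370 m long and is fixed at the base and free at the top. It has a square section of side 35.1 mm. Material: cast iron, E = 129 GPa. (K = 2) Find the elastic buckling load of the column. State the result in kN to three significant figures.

P_cr ≈ 294 kN

I = a⁴/12 = 35.1⁴/12 = 1.265×10^5 mm⁴
I = 1.265×10^5 mm⁴ = 1.265×10^-7 m⁴
Effective length L_e = K·L = 2 × 0.370 = 0.7400 m
P_cr = π²EI / L_e² = π² × 129×10⁹ × 1.265×10^-7 / 0.7400² = 2.941×10^5 N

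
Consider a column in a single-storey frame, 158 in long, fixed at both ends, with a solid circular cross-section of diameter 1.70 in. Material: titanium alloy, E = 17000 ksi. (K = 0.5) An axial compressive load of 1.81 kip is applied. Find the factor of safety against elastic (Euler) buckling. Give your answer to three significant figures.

n ≈ 6.09

I = πd⁴/64 = π×1.70⁴/64 = 0.4100 in⁴
Effective length L_e = K·L = 0.5 × 158 = 79.00 in
P_cr = π²EI / L_e² = π² × 17000×10³ × 0.4100 / 79.00² = 1.102×10^4 lb
Factor of safety n = P_cr / P = 11.022 / 1.81 = 6.09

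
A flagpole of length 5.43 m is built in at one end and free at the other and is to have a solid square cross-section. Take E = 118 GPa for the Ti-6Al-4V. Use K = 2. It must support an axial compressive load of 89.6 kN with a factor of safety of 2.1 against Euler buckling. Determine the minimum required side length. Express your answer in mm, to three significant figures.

Required P_cr = n·P = 2.1 × 89.6 = 188.2 kN
L_e = K·L = 2 × 5.43 = 10.86 m
Required I = P_cr·L_e²/(π²E) = 1.882×10^5 × 10.86² / (π² × 1.18×10^11) = 1.905×10^-5 m⁴
I_req = 1.905×10^7 mm⁴
Solid square: I = a⁴/12  ⇒  a = (12I)^(1/4) = (12×1.905×10^7)^(1/4) = 123 mm

a ≈ 123 mm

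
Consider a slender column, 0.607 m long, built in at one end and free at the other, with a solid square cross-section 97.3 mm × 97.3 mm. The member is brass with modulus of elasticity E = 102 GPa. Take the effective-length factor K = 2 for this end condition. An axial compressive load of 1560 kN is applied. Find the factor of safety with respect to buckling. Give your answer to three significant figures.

I = a⁴/12 = 97.3⁴/12 = 7.469×10^6 mm⁴
I = 7.469×10^6 mm⁴ = 7.469×10^-6 m⁴
Effective length L_e = K·L = 2 × 0.607 = 1.214 m
P_cr = π²EI / L_e² = π² × 102×10⁹ × 7.469×10^-6 / 1.214² = 5.102×10^6 N
Factor of safety n = P_cr / P = 5101.9 / 1560 = 3.27

n ≈ 3.27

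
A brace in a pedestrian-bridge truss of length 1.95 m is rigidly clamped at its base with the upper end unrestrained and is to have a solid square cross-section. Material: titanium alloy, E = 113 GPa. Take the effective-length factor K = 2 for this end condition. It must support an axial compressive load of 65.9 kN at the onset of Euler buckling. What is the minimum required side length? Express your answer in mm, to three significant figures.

L_e = K·L = 2 × 1.95 = 3.900 m
Required I = P_cr·L_e²/(π²E) = 6.590×10^4 × 3.900² / (π² × 1.13×10^11) = 8.987×10^-7 m⁴
I_req = 8.987×10^5 mm⁴
Solid square: I = a⁴/12  ⇒  a = (12I)^(1/4) = (12×8.987×10^5)^(1/4) = 57.3 mm

a ≈ 57.3 mm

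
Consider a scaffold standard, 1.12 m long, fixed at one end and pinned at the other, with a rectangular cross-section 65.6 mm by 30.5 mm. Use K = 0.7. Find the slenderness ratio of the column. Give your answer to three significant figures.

λ ≈ 89.0

Buckling occurs about the weak axis: I_min = h·b³/12 with b = 30.5 mm (the shorter side).
I_min = 65.6×30.5³/12 = 1.551×10^5 mm⁴
A = 2.001×10^3 mm²;  r_min = √(I/A) = √(1.551×10^5/2.001×10^3) = 8.805 mm
L_e = K·L = 0.7 × 1.12 m = 0.7840 m = 784.00 mm
λ = L_e / r_min = 784.00 / 8.805 = 89.0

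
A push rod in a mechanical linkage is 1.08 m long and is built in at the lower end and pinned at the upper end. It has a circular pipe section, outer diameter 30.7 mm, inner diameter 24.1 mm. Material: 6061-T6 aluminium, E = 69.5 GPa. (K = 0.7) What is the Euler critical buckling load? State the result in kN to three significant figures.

P_cr ≈ 32.5 kN

d_o = 30.7 mm, d_i = 24.1 mm
I = π(d_o⁴ − d_i⁴)/64 = π(30.7⁴ − 24.10⁴)/64 = 2.704×10^4 mm⁴
I = 2.704×10^4 mm⁴ = 2.704×10^-8 m⁴
Effective length L_e = K·L = 0.7 × 1.08 = 0.7560 m
P_cr = π²EI / L_e² = π² × 69.5×10⁹ × 2.704×10^-8 / 0.7560² = 3.246×10^4 N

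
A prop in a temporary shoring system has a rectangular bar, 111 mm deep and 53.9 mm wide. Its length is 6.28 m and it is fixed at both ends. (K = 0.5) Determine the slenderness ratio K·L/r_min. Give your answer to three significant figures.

For a rectangle r_min = b/√12 = 53.9/√12 = 15.56 mm
L_e = K·L = 0.5 × 6.28 m = 3.140 m = 3140.0 mm
λ = L_e / r_min = 3140.0 / 15.56 = 202

λ ≈ 202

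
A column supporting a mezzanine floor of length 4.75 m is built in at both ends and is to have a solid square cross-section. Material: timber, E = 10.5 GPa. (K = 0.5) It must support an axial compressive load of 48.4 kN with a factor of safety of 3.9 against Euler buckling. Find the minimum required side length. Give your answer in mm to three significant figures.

Required P_cr = n·P = 3.9 × 48.4 = 188.8 kN
L_e = K·L = 0.5 × 4.75 = 2.375 m
Required I = P_cr·L_e²/(π²E) = 1.888×10^5 × 2.375² / (π² × 1.05×10^10) = 1.027×10^-5 m⁴
I_req = 1.027×10^7 mm⁴
Solid square: I = a⁴/12  ⇒  a = (12I)^(1/4) = (12×1.027×10^7)^(1/4) = 105 mm

a ≈ 105 mm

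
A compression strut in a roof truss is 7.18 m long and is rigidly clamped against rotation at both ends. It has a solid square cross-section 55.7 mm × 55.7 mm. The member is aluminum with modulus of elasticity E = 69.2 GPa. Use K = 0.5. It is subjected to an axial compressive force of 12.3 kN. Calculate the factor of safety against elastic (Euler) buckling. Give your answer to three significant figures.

I = a⁴/12 = 55.7⁴/12 = 8.021×10^5 mm⁴
I = 8.021×10^5 mm⁴ = 8.021×10^-7 m⁴
Effective length L_e = K·L = 0.5 × 7.18 = 3.590 m
P_cr = π²EI / L_e² = π² × 69.2×10⁹ × 8.021×10^-7 / 3.590² = 4.251×10^4 N
Factor of safety n = P_cr / P = 42.507 / 12.3 = 3.46

n ≈ 3.46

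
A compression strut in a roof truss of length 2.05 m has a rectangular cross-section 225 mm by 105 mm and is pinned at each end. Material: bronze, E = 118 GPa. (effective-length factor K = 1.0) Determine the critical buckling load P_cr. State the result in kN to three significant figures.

P_cr ≈ 6020 kN

Buckling occurs about the weak axis: I_min = h·b³/12 with b = 105 mm (the shorter side).
I_min = 225×105³/12 = 2.171×10^7 mm⁴
I = 2.171×10^7 mm⁴ = 2.171×10^-5 m⁴
Effective length L_e = K·L = 1 × 2.05 = 2.050 m
P_cr = π²EI / L_e² = π² × 118×10⁹ × 2.171×10^-5 / 2.050² = 6.015×10^6 N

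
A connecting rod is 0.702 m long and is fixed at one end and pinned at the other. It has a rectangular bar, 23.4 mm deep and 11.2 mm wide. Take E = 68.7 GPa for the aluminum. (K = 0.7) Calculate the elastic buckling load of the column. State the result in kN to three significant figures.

Buckling occurs about the weak axis: I_min = h·b³/12 with b = 11.2 mm (the shorter side).
I_min = 23.4×11.2³/12 = 2.740×10^3 mm⁴
I = 2.740×10^3 mm⁴ = 2.740×10^-9 m⁴
Effective length L_e = K·L = 0.7 × 0.702 = 0.4914 m
P_cr = π²EI / L_e² = π² × 68.7×10⁹ × 2.740×10^-9 / 0.4914² = 7.693×10^3 N

P_cr ≈ 7.69 kN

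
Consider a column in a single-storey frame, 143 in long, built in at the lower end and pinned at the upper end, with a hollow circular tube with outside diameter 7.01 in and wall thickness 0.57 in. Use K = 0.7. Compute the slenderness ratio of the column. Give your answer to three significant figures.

Inner diameter d_i = 7.01 − 2×0.57 = 5.870 in
I = π(d_o⁴ − d_i⁴)/64 = π(7.01⁴ − 5.870⁴)/64 = 60.25 in⁴
A = 11.53 in²;  r_min = √(I/A) = √(60.25/11.53) = 2.286 in
L_e = K·L = 0.7 × 143 = 100.1 in
λ = L_e / r_min = 100.10 / 2.286 = 43.8

λ ≈ 43.8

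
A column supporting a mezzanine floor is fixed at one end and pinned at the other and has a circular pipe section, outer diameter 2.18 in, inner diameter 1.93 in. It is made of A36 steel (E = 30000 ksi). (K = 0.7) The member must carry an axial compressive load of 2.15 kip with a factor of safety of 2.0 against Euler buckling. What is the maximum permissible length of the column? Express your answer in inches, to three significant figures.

L_max ≈ 245 in

d_o = 2.18 in, d_i = 1.93 in
I = π(d_o⁴ − d_i⁴)/64 = π(2.18⁴ − 1.930⁴)/64 = 0.4276 in⁴
Required critical load P_cr = n·P = 2.0 × 2.15 = 4.300 kip = 4.300×10^3 lb
From P_cr = π²EI/(K·L)²:  L = (1/K)·√(π²EI/P_cr) = (1/0.7)·√(π²×3.00×10^7×0.4276/4.300×10^3)
L = 245 in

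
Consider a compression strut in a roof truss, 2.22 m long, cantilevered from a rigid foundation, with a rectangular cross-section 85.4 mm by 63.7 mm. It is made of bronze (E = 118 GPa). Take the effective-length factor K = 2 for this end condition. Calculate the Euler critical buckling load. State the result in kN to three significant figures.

P_cr ≈ 109 kN

Buckling occurs about the weak axis: I_min = h·b³/12 with b = 63.7 mm (the shorter side).
I_min = 85.4×63.7³/12 = 1.839×10^6 mm⁴
I = 1.839×10^6 mm⁴ = 1.839×10^-6 m⁴
Effective length L_e = K·L = 2 × 2.22 = 4.440 m
P_cr = π²EI / L_e² = π² × 118×10⁹ × 1.839×10^-6 / 4.440² = 1.087×10^5 N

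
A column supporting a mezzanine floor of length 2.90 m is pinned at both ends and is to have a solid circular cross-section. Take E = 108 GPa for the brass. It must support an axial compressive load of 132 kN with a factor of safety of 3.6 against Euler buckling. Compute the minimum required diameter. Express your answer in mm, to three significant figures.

Required P_cr = n·P = 3.6 × 132 = 475.2 kN
L_e = K·L = 1 × 2.90 = 2.900 m
Required I = P_cr·L_e²/(π²E) = 4.752×10^5 × 2.900² / (π² × 1.08×10^11) = 3.749×10^-6 m⁴
I_req = 3.749×10^6 mm⁴
Solid circle: I = πd⁴/64  ⇒  d = (64I/π)^(1/4) = (64×3.749×10^6/π)^(1/4) = 93.5 mm

d ≈ 93.5 mm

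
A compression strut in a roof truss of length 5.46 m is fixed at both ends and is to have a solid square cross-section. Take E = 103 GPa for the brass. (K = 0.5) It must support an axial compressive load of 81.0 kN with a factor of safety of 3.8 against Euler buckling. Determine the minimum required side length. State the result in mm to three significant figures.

Required P_cr = n·P = 3.8 × 81.0 = 307.8 kN
L_e = K·L = 0.5 × 5.46 = 2.730 m
Required I = P_cr·L_e²/(π²E) = 3.078×10^5 × 2.730² / (π² × 1.03×10^11) = 2.257×10^-6 m⁴
I_req = 2.257×10^6 mm⁴
Solid square: I = a⁴/12  ⇒  a = (12I)^(1/4) = (12×2.257×10^6)^(1/4) = 72.1 mm

a ≈ 72.1 mm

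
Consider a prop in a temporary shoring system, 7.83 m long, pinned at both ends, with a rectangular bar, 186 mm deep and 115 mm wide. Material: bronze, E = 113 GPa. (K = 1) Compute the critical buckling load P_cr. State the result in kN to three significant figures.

Buckling occurs about the weak axis: I_min = h·b³/12 with b = 115 mm (the shorter side).
I_min = 186×115³/12 = 2.357×10^7 mm⁴
I = 2.357×10^7 mm⁴ = 2.357×10^-5 m⁴
Effective length L_e = K·L = 1 × 7.83 = 7.830 m
P_cr = π²EI / L_e² = π² × 113×10⁹ × 2.357×10^-5 / 7.830² = 4.288×10^5 N

P_cr ≈ 429 kN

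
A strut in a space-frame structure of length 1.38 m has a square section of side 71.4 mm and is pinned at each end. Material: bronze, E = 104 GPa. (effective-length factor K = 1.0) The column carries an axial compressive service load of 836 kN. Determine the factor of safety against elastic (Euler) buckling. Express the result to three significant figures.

I = a⁴/12 = 71.4⁴/12 = 2.166×10^6 mm⁴
I = 2.166×10^6 mm⁴ = 2.166×10^-6 m⁴
Effective length L_e = K·L = 1 × 1.38 = 1.380 m
P_cr = π²EI / L_e² = π² × 104×10⁹ × 2.166×10^-6 / 1.380² = 1.167×10^6 N
Factor of safety n = P_cr / P = 1167.3 / 836 = 1.40

n ≈ 1.40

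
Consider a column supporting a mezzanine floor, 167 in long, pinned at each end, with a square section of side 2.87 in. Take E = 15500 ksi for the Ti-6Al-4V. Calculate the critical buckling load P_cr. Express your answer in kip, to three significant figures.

P_cr ≈ 31.0 kip

I = a⁴/12 = 2.87⁴/12 = 5.654 in⁴
Effective length L_e = K·L = 1 × 167 = 167.0 in
P_cr = π²EI / L_e² = π² × 15500×10³ × 5.654 / 167.0² = 3.101×10^4 lb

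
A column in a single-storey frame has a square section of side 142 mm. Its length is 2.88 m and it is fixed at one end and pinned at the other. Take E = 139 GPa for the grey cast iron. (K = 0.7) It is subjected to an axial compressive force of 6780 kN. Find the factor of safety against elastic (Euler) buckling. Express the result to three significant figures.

I = a⁴/12 = 142⁴/12 = 3.388×10^7 mm⁴
I = 3.388×10^7 mm⁴ = 3.388×10^-5 m⁴
Effective length L_e = K·L = 0.7 × 2.88 = 2.016 m
P_cr = π²EI / L_e² = π² × 139×10⁹ × 3.388×10^-5 / 2.016² = 1.144×10^7 N
Factor of safety n = P_cr / P = 11437 / 6780 = 1.69

n ≈ 1.69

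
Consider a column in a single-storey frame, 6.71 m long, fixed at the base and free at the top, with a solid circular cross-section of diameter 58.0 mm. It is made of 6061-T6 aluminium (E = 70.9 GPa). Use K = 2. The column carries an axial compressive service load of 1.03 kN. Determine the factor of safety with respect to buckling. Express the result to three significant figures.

n ≈ 2.10

I = πd⁴/64 = π×58.0⁴/64 = 5.555×10^5 mm⁴
I = 5.555×10^5 mm⁴ = 5.555×10^-7 m⁴
Effective length L_e = K·L = 2 × 6.71 = 13.42 m
P_cr = π²EI / L_e² = π² × 70.9×10⁹ × 5.555×10^-7 / 13.42² = 2.158×10^3 N
Factor of safety n = P_cr / P = 2.1584 / 1.03 = 2.10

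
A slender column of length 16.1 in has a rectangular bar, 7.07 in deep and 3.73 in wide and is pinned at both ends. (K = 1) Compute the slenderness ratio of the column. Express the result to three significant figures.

For a rectangle r_min = b/√12 = 3.73/√12 = 1.077 in
L_e = K·L = 1 × 16.1 = 16.10 in
λ = L_e / r_min = 16.100 / 1.077 = 15.0

λ ≈ 15.0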